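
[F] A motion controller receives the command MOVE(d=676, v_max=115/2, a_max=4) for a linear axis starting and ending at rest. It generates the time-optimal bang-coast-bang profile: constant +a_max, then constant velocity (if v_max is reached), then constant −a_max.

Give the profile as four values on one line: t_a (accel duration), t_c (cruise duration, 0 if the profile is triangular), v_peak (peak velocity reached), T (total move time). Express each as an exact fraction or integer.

t_a=13 t_c=0 v_peak=52 T=26

(v_max)²/a_max = (115/2)²/4 = 13225/16
676 < 13225/16 so t_c = 0
v_peak = √(676·4) = √2704 = 52
t_a = 52/4 = 13; t_c = 0
T = 2·13 = 26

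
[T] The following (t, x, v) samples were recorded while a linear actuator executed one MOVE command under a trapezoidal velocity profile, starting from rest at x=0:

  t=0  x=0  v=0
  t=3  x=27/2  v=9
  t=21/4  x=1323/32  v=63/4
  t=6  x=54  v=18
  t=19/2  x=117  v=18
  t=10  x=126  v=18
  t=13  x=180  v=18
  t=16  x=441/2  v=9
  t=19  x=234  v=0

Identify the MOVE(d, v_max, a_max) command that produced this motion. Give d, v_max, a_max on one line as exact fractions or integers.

d=234 v_max=18 a_max=3

final state: t=19, x=234, v=0 → d = 234
a_max = (9−0)/(3−0) = 3
max v = 18 over t∈[6,13] → v_max = 18
check: 18·(6+7) = 234 ✓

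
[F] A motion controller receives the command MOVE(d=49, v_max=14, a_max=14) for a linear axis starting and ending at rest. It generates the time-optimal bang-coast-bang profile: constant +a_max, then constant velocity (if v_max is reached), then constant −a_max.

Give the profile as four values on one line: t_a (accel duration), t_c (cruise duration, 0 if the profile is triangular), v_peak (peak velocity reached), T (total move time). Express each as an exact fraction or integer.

t_a=1 t_c=5/2 v_peak=14 T=9/2

vₘ²/aₘ = 14²/14 = 14
49 ≥ 14 ⇒ cruise phase
t_a = 14/14 = 1; v_peak = 14
d_cruise = 49 − 14 = 35; t_c = 35/14 = 5/2
T = 2·1 + 5/2 = 9/2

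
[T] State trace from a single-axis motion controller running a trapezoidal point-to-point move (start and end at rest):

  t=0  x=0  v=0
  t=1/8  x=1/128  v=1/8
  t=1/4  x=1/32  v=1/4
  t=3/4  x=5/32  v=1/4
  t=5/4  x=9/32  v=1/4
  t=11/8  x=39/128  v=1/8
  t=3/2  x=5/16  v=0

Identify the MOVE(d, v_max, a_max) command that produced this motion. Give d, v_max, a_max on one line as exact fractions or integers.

final state: t=3/2, x=5/16, v=0 → d = 5/16
a_max = (1/8−0)/(1/8−0) = 1
max v = 1/4 over t∈[1/4,5/4] → v_max = 1/4
check: 1/4·(1/4+1) = 5/16 ✓

d=5/16 v_max=1/4 a_max=1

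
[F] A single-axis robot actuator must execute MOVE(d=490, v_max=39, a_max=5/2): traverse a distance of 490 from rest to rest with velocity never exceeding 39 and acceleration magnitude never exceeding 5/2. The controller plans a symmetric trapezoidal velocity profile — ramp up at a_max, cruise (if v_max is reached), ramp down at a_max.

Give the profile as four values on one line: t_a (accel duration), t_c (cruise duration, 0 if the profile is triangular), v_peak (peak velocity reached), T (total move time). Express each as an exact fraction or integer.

(v_max)²/a_max = 39²/(5/2) = 3042/5
490 < 3042/5 → triangular
v_peak = √(490·5/2) = √1225 = 35
t_a = 35/(5/2) = 14; t_c = 0
T = 2·14 = 28

t_a=14 t_c=0 v_peak=35 T=28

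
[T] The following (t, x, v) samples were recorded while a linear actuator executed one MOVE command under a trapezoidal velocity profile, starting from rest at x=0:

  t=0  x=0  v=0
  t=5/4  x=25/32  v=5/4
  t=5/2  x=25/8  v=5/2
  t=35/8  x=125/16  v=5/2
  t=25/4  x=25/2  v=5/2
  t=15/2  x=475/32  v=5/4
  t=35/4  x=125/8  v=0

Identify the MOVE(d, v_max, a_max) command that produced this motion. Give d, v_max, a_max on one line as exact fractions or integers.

final state: t=35/4, x=125/8, v=0 → d = 125/8
a_max = (5/4−0)/(5/4−0) = 1
max v = 5/2 over t∈[5/2,25/4] → v_max = 5/2
check: 5/2·(5/2+15/4) = 125/8 ✓

d=125/8 v_max=5/2 a_max=1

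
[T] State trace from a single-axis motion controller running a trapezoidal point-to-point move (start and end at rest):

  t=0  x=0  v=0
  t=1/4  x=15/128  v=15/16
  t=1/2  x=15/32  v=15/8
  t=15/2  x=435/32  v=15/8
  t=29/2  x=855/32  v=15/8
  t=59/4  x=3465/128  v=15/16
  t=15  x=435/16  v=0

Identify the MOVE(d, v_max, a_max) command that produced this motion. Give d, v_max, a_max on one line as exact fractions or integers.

d=435/16 v_max=15/8 a_max=15/4

final state: t=15, x=435/16, v=0 → d = 435/16
a_max = (15/16−0)/(1/4−0) = 15/4
max v = 15/8 over t∈[1/2,29/2] → v_max = 15/8
check: 15/8·(1/2+14) = 435/16 ✓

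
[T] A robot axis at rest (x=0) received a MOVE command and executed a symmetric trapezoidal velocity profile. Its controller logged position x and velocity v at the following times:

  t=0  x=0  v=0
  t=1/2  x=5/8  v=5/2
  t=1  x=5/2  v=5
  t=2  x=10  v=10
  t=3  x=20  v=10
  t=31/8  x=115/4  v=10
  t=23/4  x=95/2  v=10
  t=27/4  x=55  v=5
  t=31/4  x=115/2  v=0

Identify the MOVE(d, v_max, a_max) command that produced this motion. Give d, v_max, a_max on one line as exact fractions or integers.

d=115/2 v_max=10 a_max=5

final state: t=31/4, x=115/2, v=0 → d = 115/2
a_max = (5/2−0)/(1/2−0) = 5
max v = 10 over t∈[2,23/4] → v_max = 10
check: 10·(2+15/4) = 115/2 ✓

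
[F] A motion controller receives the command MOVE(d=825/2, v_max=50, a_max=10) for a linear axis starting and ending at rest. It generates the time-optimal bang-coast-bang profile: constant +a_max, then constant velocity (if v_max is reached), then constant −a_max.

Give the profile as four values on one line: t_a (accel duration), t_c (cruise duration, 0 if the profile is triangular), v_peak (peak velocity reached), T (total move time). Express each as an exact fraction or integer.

t_a=5 t_c=13/4 v_peak=50 T=53/4

vₘ²/aₘ = 50²/10 = 250
825/2 ≥ 250 ⇒ cruise phase
t_a = 50/10 = 5; v_peak = 50
d_cruise = 825/2 − 250 = 325/2; t_c = (325/2)/50 = 13/4
T = 2·5 + 13/4 = 53/4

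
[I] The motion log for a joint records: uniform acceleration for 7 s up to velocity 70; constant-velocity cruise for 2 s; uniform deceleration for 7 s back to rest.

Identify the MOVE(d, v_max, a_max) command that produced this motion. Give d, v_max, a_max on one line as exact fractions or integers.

a_max = 70/7 = 10
d_a = ½·70·7 = 245; d_c = 70·2 = 140
d = 2·245 + 140 = 630
t_c = 2 > 0 so v_max = 70

d=630 v_max=70 a_max=10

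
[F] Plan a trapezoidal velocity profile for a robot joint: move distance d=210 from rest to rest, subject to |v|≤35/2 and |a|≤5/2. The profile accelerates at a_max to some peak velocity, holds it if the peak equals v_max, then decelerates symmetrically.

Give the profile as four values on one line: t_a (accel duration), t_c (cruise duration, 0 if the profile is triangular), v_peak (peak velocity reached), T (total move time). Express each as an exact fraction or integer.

t_a=7 t_c=5 v_peak=35/2 T=19

(v_max)²/a_max = (35/2)²/(5/2) = 245/2
210 ≥ 245/2 → trapezoidal
t_a = (35/2)/(5/2) = 7; v_peak = 35/2
d_cruise = 210 − 245/2 = 175/2; t_c = (175/2)/(35/2) = 5
T = 2·7 + 5 = 19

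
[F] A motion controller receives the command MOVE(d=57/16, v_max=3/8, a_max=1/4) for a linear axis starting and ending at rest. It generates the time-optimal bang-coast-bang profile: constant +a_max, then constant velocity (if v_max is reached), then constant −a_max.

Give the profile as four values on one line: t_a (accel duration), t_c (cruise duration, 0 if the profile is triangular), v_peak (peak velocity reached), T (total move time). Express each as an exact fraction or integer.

t_a=3/2 t_c=8 v_peak=3/8 T=11

v_max²/a_max = (3/8)²/(1/4) = 9/16
57/16 ≥ 9/16 ⇒ cruise phase
t_a = (3/8)/(1/4) = 3/2; v_peak = 3/8
d_cruise = 57/16 − 9/16 = 3; t_c = 3/(3/8) = 8
T = 2·3/2 + 8 = 11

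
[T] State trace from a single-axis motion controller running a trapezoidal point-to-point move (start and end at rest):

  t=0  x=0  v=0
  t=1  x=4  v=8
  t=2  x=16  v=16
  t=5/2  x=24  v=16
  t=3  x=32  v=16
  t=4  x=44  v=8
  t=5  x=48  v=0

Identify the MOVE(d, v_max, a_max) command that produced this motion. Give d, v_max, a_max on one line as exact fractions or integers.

final state: t=5, x=48, v=0 → d = 48
a_max = (8−0)/(1−0) = 8
max v = 16 over t∈[2,3] → v_max = 16
check: 16·(2+1) = 48 ✓

d=48 v_max=16 a_max=8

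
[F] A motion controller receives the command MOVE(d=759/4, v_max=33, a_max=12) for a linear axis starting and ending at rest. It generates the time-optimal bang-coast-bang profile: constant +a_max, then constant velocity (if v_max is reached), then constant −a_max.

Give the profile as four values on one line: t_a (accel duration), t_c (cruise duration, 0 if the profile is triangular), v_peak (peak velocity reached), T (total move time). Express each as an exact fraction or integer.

(v_max)²/a_max = 33²/12 = 363/4
759/4 ≥ 363/4 ⇒ cruise phase
t_a = 33/12 = 11/4; v_peak = 33
d_cruise = 759/4 − 363/4 = 99; t_c = 99/33 = 3
T = 2·11/4 + 3 = 17/2

t_a=11/4 t_c=3 v_peak=33 T=17/2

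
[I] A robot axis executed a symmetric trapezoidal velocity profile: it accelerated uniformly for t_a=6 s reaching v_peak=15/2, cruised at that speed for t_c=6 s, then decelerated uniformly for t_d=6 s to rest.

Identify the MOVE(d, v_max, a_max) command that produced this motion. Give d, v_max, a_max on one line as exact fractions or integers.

a_max = (15/2)/6 = 5/4
d_a = ½·15/2·6 = 45/2; d_c = 15/2·6 = 45
d = 2·45/2 + 45 = 90
t_c = 6 > 0 ⇒ limit active, v_max = 15/2

d=90 v_max=15/2 a_max=5/4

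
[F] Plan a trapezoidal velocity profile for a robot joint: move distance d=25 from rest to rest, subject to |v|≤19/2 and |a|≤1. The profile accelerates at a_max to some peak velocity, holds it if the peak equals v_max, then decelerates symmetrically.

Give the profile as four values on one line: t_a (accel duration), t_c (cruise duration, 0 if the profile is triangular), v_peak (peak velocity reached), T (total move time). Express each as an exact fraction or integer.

t_a=5 t_c=0 v_peak=5 T=10

(v_max)²/a_max = (19/2)²/1 = 361/4
25 < 361/4 so t_c = 0
v_peak = √(25·1) = √25 = 5
t_a = 5/1 = 5; t_c = 0
T = 2·5 = 10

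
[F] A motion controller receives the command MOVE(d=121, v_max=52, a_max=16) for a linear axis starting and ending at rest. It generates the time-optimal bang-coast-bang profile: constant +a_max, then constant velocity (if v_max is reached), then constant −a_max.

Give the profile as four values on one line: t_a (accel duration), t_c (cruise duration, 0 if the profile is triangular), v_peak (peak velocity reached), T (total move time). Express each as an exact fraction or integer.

t_a=11/4 t_c=0 v_peak=44 T=11/2

(v_max)²/a_max = 52²/16 = 169
121 < 169 ⇒ no cruise
v_peak = √(121·16) = √1936 = 44
t_a = 44/16 = 11/4; t_c = 0
T = 2·11/4 = 11/2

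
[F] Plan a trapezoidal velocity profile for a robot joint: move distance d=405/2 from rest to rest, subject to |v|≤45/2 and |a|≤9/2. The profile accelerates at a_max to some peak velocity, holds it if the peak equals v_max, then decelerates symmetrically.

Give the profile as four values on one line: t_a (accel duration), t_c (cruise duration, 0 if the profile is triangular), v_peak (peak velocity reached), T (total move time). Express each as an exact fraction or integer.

v_max²/a_max = (45/2)²/(9/2) = 225/2
405/2 ≥ 225/2 so v_max reached
t_a = (45/2)/(9/2) = 5; v_peak = 45/2
d_cruise = 405/2 − 225/2 = 90; t_c = 90/(45/2) = 4
T = 2·5 + 4 = 14

t_a=5 t_c=4 v_peak=45/2 T=14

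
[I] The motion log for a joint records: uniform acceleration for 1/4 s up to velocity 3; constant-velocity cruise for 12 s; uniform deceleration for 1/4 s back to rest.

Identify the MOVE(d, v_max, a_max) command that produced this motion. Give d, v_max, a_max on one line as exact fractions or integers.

d=147/4 v_max=3 a_max=12

a_max = 3/(1/4) = 12
d_a = ½·3·1/4 = 3/8; d_c = 3·12 = 36
d = 2·3/8 + 36 = 147/4
t_c = 12 > 0 so v_max = 3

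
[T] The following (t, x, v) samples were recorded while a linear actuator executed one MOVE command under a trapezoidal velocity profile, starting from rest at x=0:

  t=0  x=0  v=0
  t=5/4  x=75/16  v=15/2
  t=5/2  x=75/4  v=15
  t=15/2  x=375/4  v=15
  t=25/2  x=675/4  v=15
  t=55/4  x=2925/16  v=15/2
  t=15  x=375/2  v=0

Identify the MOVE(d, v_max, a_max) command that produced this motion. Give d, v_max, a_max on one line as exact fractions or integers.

final state: t=15, x=375/2, v=0 → d = 375/2
a_max = (15/2−0)/(5/4−0) = 6
max v = 15 over t∈[5/2,25/2] → v_max = 15
check: 15·(5/2+10) = 375/2 ✓

d=375/2 v_max=15 a_max=6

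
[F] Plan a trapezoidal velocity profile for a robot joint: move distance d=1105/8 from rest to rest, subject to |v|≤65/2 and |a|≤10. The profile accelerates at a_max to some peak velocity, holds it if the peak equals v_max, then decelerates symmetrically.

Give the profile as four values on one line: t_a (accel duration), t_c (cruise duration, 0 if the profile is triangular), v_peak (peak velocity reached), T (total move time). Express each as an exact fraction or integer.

t_a=13/4 t_c=1 v_peak=65/2 T=15/2

vₘ²/aₘ = (65/2)²/10 = 845/8
1105/8 ≥ 845/8 ⇒ cruise phase
t_a = (65/2)/10 = 13/4; v_peak = 65/2
d_cruise = 1105/8 − 845/8 = 65/2; t_c = (65/2)/(65/2) = 1
T = 2·13/4 + 1 = 15/2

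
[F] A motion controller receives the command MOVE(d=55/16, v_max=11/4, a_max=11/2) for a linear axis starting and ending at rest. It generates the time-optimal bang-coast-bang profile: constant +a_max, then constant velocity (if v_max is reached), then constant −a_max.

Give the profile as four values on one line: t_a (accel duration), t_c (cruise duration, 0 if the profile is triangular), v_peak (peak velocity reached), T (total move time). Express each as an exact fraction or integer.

t_a=1/2 t_c=3/4 v_peak=11/4 T=7/4

(v_max)²/a_max = (11/4)²/(11/2) = 11/8
55/16 ≥ 11/8 ⇒ cruise phase
t_a = (11/4)/(11/2) = 1/2; v_peak = 11/4
d_cruise = 55/16 − 11/8 = 33/16; t_c = (33/16)/(11/4) = 3/4
T = 2·1/2 + 3/4 = 7/4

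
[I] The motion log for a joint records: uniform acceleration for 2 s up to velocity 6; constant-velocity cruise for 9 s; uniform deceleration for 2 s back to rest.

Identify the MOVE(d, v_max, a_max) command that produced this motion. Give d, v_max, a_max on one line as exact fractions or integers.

a_max = 6/2 = 3
d_a = ½·6·2 = 6; d_c = 6·9 = 54
d = 2·6 + 54 = 66
t_c = 9 > 0 → v_max = v_peak = 6

d=66 v_max=6 a_max=3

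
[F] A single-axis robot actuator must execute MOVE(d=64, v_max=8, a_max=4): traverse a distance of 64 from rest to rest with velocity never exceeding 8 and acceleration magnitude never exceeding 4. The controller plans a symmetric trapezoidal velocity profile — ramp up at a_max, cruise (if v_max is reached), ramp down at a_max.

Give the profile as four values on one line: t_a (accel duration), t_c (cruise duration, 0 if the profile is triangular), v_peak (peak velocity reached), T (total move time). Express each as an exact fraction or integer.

t_a=2 t_c=6 v_peak=8 T=10

(v_max)²/a_max = 8²/4 = 16
64 ≥ 16 → trapezoidal
t_a = 8/4 = 2; v_peak = 8
d_cruise = 64 − 16 = 48; t_c = 48/8 = 6
T = 2·2 + 6 = 10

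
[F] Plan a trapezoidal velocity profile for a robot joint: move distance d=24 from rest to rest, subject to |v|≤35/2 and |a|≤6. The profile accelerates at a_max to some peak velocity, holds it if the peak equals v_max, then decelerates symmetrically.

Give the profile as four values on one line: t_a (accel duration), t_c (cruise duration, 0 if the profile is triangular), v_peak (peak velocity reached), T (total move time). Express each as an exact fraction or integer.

vₘ²/aₘ = (35/2)²/6 = 1225/24
24 < 1225/24 → triangular
v_peak = √(24·6) = √144 = 12
t_a = 12/6 = 2; t_c = 0
T = 2·2 = 4

t_a=2 t_c=0 v_peak=12 T=4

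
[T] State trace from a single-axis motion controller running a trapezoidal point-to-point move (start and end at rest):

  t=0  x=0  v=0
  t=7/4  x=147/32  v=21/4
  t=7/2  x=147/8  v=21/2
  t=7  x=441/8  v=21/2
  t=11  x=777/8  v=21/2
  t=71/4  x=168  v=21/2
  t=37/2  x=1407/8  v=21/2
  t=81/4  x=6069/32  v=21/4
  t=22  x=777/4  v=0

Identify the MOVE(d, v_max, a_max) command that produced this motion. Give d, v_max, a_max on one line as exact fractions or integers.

final state: t=22, x=777/4, v=0 → d = 777/4
a_max = (21/4−0)/(7/4−0) = 3
max v = 21/2 over t∈[7/2,37/2] → v_max = 21/2
check: 21/2·(7/2+15) = 777/4 ✓

d=777/4 v_max=21/2 a_max=3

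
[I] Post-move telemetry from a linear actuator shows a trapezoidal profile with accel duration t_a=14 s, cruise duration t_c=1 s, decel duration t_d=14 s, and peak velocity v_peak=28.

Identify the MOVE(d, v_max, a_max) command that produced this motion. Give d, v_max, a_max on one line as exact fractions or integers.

a_max = 28/14 = 2
d_a = ½·28·14 = 196; d_c = 28·1 = 28
d = 2·196 + 28 = 420
t_c = 1 > 0 so v_max = 28

d=420 v_max=28 a_max=2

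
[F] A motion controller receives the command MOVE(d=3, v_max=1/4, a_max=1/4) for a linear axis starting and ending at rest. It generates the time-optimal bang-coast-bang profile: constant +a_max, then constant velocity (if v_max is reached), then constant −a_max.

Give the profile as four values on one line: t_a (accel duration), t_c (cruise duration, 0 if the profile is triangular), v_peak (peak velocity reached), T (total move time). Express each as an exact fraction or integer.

t_a=1 t_c=11 v_peak=1/4 T=13

vₘ²/aₘ = (1/4)²/(1/4) = 1/4
3 ≥ 1/4 → trapezoidal
t_a = (1/4)/(1/4) = 1; v_peak = 1/4
d_cruise = 3 − 1/4 = 11/4; t_c = (11/4)/(1/4) = 11
T = 2·1 + 11 = 13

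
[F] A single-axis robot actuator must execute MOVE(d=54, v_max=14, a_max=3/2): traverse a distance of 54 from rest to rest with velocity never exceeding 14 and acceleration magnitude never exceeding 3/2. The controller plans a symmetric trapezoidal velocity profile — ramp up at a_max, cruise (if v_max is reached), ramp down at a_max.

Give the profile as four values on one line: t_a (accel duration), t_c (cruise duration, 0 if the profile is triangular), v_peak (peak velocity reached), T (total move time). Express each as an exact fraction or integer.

vₘ²/aₘ = 14²/(3/2) = 392/3
54 < 392/3 → triangular
v_peak = √(54·3/2) = √81 = 9
t_a = 9/(3/2) = 6; t_c = 0
T = 2·6 = 12

t_a=6 t_c=0 v_peak=9 T=12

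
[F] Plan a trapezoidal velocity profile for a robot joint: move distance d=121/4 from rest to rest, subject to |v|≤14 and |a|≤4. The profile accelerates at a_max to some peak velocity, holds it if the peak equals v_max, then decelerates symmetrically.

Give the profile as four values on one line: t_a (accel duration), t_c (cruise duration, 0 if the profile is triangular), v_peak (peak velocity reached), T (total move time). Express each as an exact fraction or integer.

(v_max)²/a_max = 14²/4 = 49
121/4 < 49 so t_c = 0
v_peak = √(121/4·4) = √121 = 11
t_a = 11/4; t_c = 0
T = 2·11/4 = 11/2

t_a=11/4 t_c=0 v_peak=11 T=11/2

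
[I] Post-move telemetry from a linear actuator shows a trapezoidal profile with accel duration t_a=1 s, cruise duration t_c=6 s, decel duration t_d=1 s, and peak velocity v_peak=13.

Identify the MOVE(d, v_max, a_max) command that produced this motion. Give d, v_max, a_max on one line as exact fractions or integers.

a_max = 13/1 = 13
d_a = ½·13·1 = 13/2; d_c = 13·6 = 78
d = 2·13/2 + 78 = 91
t_c = 6 > 0 so v_max = 13

d=91 v_max=13 a_max=13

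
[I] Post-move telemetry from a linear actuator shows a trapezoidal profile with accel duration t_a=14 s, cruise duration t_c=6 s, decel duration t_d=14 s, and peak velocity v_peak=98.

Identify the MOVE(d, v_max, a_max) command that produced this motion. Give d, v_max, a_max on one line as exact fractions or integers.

d=1960 v_max=98 a_max=7

a_max = 98/14 = 7
d_a = ½·98·14 = 686; d_c = 98·6 = 588
d = 2·686 + 588 = 1960
t_c = 6 > 0 ⇒ limit active, v_max = 98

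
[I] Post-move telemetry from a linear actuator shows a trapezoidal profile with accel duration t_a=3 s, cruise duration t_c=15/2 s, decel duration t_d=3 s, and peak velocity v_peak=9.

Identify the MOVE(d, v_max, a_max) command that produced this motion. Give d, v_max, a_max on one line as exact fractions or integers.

a_max = 9/3 = 3
d_a = ½·9·3 = 27/2; d_c = 9·15/2 = 135/2
d = 2·27/2 + 135/2 = 189/2
t_c = 15/2 > 0 ⇒ limit active, v_max = 9

d=189/2 v_max=9 a_max=3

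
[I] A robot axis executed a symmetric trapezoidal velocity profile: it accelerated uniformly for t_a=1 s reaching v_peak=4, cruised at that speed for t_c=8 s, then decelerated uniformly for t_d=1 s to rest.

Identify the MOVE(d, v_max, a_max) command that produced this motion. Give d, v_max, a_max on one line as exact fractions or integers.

a_max = 4/1 = 4
d_a = ½·4·1 = 2; d_c = 4·8 = 32
d = 2·2 + 32 = 36
t_c = 8 > 0 so v_max = 4

d=36 v_max=4 a_max=4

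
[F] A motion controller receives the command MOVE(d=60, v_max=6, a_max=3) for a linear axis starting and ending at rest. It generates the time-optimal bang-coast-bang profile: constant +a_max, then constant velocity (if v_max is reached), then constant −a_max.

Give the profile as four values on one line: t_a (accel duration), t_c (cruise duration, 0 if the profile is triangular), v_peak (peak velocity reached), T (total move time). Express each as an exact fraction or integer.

t_a=2 t_c=8 v_peak=6 T=12

v_max²/a_max = 6²/3 = 12
60 ≥ 12 ⇒ cruise phase
t_a = 6/3 = 2; v_peak = 6
d_cruise = 60 − 12 = 48; t_c = 48/6 = 8
T = 2·2 + 8 = 12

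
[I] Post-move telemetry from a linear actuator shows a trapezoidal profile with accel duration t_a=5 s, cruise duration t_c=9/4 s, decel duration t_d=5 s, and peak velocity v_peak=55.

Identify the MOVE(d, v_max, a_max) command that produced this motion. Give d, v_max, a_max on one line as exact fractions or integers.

d=1595/4 v_max=55 a_max=11

a_max = 55/5 = 11
d_a = ½·55·5 = 275/2; d_c = 55·9/4 = 495/4
d = 2·275/2 + 495/4 = 1595/4
t_c = 9/4 > 0 so v_max = 55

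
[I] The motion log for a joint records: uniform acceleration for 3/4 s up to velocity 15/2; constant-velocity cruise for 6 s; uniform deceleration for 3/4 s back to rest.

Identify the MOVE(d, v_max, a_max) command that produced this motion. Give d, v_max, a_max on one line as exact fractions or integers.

a_max = (15/2)/(3/4) = 10
d_a = ½·15/2·3/4 = 45/16; d_c = 15/2·6 = 45
d = 2·45/16 + 45 = 405/8
t_c = 6 > 0 → v_max = v_peak = 15/2

d=405/8 v_max=15/2 a_max=10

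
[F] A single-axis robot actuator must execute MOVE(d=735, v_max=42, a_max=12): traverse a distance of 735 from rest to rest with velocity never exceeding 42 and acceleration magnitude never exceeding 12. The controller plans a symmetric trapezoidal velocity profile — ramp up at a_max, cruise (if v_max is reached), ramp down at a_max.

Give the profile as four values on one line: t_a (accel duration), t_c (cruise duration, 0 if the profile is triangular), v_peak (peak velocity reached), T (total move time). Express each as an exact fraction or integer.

t_a=7/2 t_c=14 v_peak=42 T=21

(v_max)²/a_max = 42²/12 = 147
735 ≥ 147 so v_max reached
t_a = 42/12 = 7/2; v_peak = 42
d_cruise = 735 − 147 = 588; t_c = 588/42 = 14
T = 2·7/2 + 14 = 21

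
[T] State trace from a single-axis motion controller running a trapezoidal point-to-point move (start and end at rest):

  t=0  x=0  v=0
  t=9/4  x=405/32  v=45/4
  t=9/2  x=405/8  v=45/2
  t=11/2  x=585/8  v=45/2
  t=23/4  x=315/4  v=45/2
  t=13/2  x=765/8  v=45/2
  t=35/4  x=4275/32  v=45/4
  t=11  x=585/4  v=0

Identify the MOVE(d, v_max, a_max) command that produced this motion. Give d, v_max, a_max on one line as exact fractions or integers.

d=585/4 v_max=45/2 a_max=5

final state: t=11, x=585/4, v=0 → d = 585/4
a_max = (45/4−0)/(9/4−0) = 5
max v = 45/2 over t∈[9/2,13/2] → v_max = 45/2
check: 45/2·(9/2+2) = 585/4 ✓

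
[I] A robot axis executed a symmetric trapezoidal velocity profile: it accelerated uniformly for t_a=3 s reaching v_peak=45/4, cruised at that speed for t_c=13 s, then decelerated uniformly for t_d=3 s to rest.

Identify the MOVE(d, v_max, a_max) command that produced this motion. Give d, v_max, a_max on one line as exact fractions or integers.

a_max = (45/4)/3 = 15/4
d_a = ½·45/4·3 = 135/8; d_c = 45/4·13 = 585/4
d = 2·135/8 + 585/4 = 180
t_c = 13 > 0 so v_max = 45/4

d=180 v_max=45/4 a_max=15/4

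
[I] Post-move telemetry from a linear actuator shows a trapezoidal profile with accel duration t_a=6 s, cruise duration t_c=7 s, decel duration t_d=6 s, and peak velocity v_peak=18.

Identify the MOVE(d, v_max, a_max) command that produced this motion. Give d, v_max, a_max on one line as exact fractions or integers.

d=234 v_max=18 a_max=3

a_max = 18/6 = 3
d_a = ½·18·6 = 54; d_c = 18·7 = 126
d = 2·54 + 126 = 234
t_c = 7 > 0 → v_max = v_peak = 18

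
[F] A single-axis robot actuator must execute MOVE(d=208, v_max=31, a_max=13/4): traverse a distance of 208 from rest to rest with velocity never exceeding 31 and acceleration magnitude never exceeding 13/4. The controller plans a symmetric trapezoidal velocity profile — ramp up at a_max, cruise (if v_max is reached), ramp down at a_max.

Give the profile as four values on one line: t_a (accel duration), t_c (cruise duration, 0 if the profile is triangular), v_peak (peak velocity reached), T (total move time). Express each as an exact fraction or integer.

t_a=8 t_c=0 v_peak=26 T=16

v_max²/a_max = 31²/(13/4) = 3844/13
208 < 3844/13 → triangular
v_peak = √(208·13/4) = √676 = 26
t_a = 26/(13/4) = 8; t_c = 0
T = 2·8 = 16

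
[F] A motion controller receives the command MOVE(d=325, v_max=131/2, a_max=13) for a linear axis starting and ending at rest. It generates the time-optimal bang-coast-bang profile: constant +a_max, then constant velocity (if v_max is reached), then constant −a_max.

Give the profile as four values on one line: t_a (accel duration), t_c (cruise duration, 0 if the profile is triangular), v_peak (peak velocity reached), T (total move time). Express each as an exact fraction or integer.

vₘ²/aₘ = (131/2)²/13 = 17161/52
325 < 17161/52 so t_c = 0
v_peak = √(325·13) = √4225 = 65
t_a = 65/13 = 5; t_c = 0
T = 2·5 = 10

t_a=5 t_c=0 v_peak=65 T=10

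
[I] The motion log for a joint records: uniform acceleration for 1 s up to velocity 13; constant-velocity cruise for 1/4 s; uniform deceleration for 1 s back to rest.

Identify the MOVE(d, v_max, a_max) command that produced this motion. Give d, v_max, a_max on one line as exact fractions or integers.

d=65/4 v_max=13 a_max=13

a_max = 13/1 = 13
d_a = ½·13·1 = 13/2; d_c = 13·1/4 = 13/4
d = 2·13/2 + 13/4 = 65/4
t_c = 1/4 > 0 ⇒ limit active, v_max = 13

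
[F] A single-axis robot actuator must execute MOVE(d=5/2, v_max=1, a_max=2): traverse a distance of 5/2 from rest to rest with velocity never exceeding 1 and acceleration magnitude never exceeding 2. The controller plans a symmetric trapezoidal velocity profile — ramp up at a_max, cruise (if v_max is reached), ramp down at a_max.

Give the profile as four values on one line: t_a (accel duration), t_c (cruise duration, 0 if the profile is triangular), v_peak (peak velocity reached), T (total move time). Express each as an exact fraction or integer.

vₘ²/aₘ = 1²/2 = 1/2
5/2 ≥ 1/2 → trapezoidal
t_a = 1/2; v_peak = 1
d_cruise = 5/2 − 1/2 = 2; t_c = 2/1 = 2
T = 2·1/2 + 2 = 3

t_a=1/2 t_c=2 v_peak=1 T=3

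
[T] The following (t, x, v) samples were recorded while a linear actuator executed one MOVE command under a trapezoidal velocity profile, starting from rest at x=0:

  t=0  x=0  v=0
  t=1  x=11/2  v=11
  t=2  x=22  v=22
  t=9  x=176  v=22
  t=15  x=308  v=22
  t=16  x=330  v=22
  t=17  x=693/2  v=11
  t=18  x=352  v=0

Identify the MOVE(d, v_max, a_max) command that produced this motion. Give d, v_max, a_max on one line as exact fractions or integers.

d=352 v_max=22 a_max=11

final state: t=18, x=352, v=0 → d = 352
a_max = (11−0)/(1−0) = 11
max v = 22 over t∈[2,16] → v_max = 22
check: 22·(2+14) = 352 ✓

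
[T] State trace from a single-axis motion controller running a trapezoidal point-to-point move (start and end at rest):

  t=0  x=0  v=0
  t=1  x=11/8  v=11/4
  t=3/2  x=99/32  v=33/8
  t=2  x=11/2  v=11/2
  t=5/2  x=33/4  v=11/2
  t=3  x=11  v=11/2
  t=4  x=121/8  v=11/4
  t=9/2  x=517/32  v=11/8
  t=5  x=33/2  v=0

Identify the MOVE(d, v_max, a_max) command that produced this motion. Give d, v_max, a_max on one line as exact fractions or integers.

d=33/2 v_max=11/2 a_max=11/4

final state: t=5, x=33/2, v=0 → d = 33/2
a_max = (11/4−0)/(1−0) = 11/4
max v = 11/2 over t∈[2,3] → v_max = 11/2
check: 11/2·(2+1) = 33/2 ✓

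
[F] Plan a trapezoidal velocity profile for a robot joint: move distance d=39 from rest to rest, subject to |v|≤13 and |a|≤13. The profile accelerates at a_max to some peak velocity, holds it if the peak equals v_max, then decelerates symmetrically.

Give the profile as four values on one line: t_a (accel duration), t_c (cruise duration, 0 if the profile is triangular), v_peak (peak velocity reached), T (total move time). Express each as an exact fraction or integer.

t_a=1 t_c=2 v_peak=13 T=4

v_max²/a_max = 13²/13 = 13
39 ≥ 13 so v_max reached
t_a = 13/13 = 1; v_peak = 13
d_cruise = 39 − 13 = 26; t_c = 26/13 = 2
T = 2·1 + 2 = 4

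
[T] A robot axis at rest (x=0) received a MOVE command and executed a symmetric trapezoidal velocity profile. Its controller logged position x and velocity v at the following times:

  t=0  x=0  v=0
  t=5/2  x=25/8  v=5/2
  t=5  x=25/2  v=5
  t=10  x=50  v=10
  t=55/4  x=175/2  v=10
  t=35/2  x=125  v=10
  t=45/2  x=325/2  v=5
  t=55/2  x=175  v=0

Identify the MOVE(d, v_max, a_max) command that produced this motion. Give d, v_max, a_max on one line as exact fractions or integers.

final state: t=55/2, x=175, v=0 → d = 175
a_max = (5/2−0)/(5/2−0) = 1
max v = 10 over t∈[10,35/2] → v_max = 10
check: 10·(10+15/2) = 175 ✓

d=175 v_max=10 a_max=1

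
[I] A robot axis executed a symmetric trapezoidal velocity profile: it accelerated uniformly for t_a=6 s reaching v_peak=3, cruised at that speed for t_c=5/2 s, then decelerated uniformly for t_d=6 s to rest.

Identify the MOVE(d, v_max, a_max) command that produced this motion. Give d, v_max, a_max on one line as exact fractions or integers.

a_max = 3/6 = 1/2
d_a = ½·3·6 = 9; d_c = 3·5/2 = 15/2
d = 2·9 + 15/2 = 51/2
t_c = 5/2 > 0 → v_max = v_peak = 3

d=51/2 v_max=3 a_max=1/2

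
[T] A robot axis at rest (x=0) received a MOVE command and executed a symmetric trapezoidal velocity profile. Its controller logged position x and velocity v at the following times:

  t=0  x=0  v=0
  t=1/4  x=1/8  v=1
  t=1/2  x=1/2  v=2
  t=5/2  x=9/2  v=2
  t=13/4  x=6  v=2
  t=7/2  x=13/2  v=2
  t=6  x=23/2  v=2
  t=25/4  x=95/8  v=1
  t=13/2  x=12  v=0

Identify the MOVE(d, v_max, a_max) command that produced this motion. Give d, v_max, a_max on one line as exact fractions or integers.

d=12 v_max=2 a_max=4

final state: t=13/2, x=12, v=0 → d = 12
a_max = (1−0)/(1/4−0) = 4
max v = 2 over t∈[1/2,6] → v_max = 2
check: 2·(1/2+11/2) = 12 ✓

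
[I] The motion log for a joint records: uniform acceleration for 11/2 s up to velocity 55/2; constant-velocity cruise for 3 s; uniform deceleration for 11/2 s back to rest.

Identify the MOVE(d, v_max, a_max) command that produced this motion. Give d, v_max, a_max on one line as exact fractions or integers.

a_max = (55/2)/(11/2) = 5
d_a = ½·55/2·11/2 = 605/8; d_c = 55/2·3 = 165/2
d = 2·605/8 + 165/2 = 935/4
t_c = 3 > 0 ⇒ limit active, v_max = 55/2

d=935/4 v_max=55/2 a_max=5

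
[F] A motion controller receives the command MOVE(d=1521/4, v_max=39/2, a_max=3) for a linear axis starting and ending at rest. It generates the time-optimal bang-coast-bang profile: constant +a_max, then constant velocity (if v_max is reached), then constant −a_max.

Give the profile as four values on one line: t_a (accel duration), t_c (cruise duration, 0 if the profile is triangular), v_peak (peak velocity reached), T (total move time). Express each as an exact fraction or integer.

(v_max)²/a_max = (39/2)²/3 = 507/4
1521/4 ≥ 507/4 so v_max reached
t_a = (39/2)/3 = 13/2; v_peak = 39/2
d_cruise = 1521/4 − 507/4 = 507/2; t_c = (507/2)/(39/2) = 13
T = 2·13/2 + 13 = 26

t_a=13/2 t_c=13 v_peak=39/2 T=26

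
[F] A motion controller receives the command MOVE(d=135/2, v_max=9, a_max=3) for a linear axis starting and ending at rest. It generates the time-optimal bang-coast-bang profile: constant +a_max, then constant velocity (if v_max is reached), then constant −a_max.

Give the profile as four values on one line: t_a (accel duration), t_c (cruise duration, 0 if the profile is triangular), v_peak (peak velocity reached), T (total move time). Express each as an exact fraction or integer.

t_a=3 t_c=9/2 v_peak=9 T=21/2

v_max²/a_max = 9²/3 = 27
135/2 ≥ 27 so v_max reached
t_a = 9/3 = 3; v_peak = 9
d_cruise = 135/2 − 27 = 81/2; t_c = (81/2)/9 = 9/2
T = 2·3 + 9/2 = 21/2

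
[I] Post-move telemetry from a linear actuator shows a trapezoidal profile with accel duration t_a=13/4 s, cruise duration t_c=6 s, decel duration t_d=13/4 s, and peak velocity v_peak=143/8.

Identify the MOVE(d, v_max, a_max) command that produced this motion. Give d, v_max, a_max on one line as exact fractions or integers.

d=5291/32 v_max=143/8 a_max=11/2

a_max = (143/8)/(13/4) = 11/2
d_a = ½·143/8·13/4 = 1859/64; d_c = 143/8·6 = 429/4
d = 2·1859/64 + 429/4 = 5291/32
t_c = 6 > 0 ⇒ limit active, v_max = 143/8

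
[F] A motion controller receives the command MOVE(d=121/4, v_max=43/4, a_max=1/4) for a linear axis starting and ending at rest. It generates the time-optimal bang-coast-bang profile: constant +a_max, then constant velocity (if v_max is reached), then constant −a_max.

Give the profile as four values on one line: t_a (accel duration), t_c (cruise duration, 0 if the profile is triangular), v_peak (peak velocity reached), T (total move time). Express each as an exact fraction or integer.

t_a=11 t_c=0 v_peak=11/4 T=22

v_max²/a_max = (43/4)²/(1/4) = 1849/4
121/4 < 1849/4 so t_c = 0
v_peak = √(121/4·1/4) = √(121/16) = 11/4
t_a = (11/4)/(1/4) = 11; t_c = 0
T = 2·11 = 22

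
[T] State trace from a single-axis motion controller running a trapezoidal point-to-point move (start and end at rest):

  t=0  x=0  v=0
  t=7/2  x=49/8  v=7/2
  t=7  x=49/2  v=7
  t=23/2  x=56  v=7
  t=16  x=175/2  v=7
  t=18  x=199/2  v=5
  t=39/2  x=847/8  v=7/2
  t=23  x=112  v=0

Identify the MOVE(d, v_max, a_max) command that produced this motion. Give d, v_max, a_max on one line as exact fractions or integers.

final state: t=23, x=112, v=0 → d = 112
a_max = (7/2−0)/(7/2−0) = 1
max v = 7 over t∈[7,16] → v_max = 7
check: 7·(7+9) = 112 ✓

d=112 v_max=7 a_max=1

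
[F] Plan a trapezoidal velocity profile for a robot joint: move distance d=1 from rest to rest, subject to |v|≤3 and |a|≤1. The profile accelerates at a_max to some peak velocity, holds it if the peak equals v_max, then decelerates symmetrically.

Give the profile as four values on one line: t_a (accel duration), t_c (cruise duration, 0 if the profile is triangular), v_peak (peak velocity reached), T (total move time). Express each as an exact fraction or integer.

t_a=1 t_c=0 v_peak=1 T=2

(v_max)²/a_max = 3²/1 = 9
1 < 9 → triangular
v_peak = √(1·1) = √1 = 1
t_a = 1/1 = 1; t_c = 0
T = 2·1 = 2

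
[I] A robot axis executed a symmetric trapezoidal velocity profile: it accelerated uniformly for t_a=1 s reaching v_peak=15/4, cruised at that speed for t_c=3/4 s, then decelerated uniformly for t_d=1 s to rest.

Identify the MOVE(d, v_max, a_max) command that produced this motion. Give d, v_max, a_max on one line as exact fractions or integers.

a_max = (15/4)/1 = 15/4
d_a = ½·15/4·1 = 15/8; d_c = 15/4·3/4 = 45/16
d = 2·15/8 + 45/16 = 105/16
t_c = 3/4 > 0 so v_max = 15/4

d=105/16 v_max=15/4 a_max=15/4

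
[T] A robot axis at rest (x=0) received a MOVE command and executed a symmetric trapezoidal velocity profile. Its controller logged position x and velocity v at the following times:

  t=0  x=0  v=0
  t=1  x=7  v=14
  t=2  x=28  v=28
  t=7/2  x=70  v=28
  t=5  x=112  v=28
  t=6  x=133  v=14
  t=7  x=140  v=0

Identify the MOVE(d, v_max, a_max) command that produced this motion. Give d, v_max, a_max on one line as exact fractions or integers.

d=140 v_max=28 a_max=14

final state: t=7, x=140, v=0 → d = 140
a_max = (14−0)/(1−0) = 14
max v = 28 over t∈[2,5] → v_max = 28
check: 28·(2+3) = 140 ✓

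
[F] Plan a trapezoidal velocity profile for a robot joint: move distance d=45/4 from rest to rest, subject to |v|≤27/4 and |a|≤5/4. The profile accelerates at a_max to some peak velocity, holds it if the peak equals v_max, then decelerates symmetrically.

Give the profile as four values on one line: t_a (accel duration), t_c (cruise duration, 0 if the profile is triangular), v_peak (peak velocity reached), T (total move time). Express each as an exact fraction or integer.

t_a=3 t_c=0 v_peak=15/4 T=6

vₘ²/aₘ = (27/4)²/(5/4) = 729/20
45/4 < 729/20 so t_c = 0
v_peak = √(45/4·5/4) = √(225/16) = 15/4
t_a = (15/4)/(5/4) = 3; t_c = 0
T = 2·3 = 6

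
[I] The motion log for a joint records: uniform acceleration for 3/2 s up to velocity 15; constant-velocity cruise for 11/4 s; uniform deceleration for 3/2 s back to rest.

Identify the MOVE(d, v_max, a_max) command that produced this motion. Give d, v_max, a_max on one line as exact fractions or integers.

a_max = 15/(3/2) = 10
d_a = ½·15·3/2 = 45/4; d_c = 15·11/4 = 165/4
d = 2·45/4 + 165/4 = 255/4
t_c = 11/4 > 0 ⇒ limit active, v_max = 15

d=255/4 v_max=15 a_max=10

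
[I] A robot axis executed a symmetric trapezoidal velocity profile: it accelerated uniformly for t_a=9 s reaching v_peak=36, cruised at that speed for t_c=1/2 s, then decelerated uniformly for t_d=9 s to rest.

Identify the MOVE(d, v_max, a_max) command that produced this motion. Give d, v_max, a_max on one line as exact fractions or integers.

a_max = 36/9 = 4
d_a = ½·36·9 = 162; d_c = 36·1/2 = 18
d = 2·162 + 18 = 342
t_c = 1/2 > 0 so v_max = 36

d=342 v_max=36 a_max=4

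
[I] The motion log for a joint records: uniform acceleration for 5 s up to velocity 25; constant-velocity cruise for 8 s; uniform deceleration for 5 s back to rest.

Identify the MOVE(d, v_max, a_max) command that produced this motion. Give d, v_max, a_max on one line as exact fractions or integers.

a_max = 25/5 = 5
d_a = ½·25·5 = 125/2; d_c = 25·8 = 200
d = 2·125/2 + 200 = 325
t_c = 8 > 0 ⇒ limit active, v_max = 25

d=325 v_max=25 a_max=5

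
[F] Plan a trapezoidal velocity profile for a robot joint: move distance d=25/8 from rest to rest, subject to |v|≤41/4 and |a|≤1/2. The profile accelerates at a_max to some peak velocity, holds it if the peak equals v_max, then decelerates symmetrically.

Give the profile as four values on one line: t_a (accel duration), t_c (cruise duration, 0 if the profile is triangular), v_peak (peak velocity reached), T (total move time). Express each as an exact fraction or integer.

(v_max)²/a_max = (41/4)²/(1/2) = 1681/8
25/8 < 1681/8 → triangular
v_peak = √(25/8·1/2) = √(25/16) = 5/4
t_a = (5/4)/(1/2) = 5/2; t_c = 0
T = 2·5/2 = 5

t_a=5/2 t_c=0 v_peak=5/4 T=5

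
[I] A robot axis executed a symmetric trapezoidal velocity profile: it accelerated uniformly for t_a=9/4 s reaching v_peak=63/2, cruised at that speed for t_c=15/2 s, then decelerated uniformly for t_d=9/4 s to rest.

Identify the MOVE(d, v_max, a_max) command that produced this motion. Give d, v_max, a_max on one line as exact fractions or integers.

d=2457/8 v_max=63/2 a_max=14

a_max = (63/2)/(9/4) = 14
d_a = ½·63/2·9/4 = 567/16; d_c = 63/2·15/2 = 945/4
d = 2·567/16 + 945/4 = 2457/8
t_c = 15/2 > 0 ⇒ limit active, v_max = 63/2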